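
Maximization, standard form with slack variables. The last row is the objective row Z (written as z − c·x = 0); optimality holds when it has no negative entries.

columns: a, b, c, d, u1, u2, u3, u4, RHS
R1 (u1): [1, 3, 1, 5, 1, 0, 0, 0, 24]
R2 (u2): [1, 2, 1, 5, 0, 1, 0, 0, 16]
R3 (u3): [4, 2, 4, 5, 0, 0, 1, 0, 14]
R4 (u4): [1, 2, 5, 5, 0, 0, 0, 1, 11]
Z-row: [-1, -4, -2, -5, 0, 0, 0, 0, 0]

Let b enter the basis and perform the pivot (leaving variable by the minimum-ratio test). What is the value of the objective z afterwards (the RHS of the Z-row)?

22

Ratio test on column b — row 1: 24/3 = 8; row 2: 16/2 = 8; row 3: 14/2 = 7; row 4: 11/2 = 11/2. Minimum is 11/2 at row 4 (u4 leaves); pivot element 2.
Pivot on row 4; the Z-row RHS becomes 0 − (-4)·(11/2) = 22.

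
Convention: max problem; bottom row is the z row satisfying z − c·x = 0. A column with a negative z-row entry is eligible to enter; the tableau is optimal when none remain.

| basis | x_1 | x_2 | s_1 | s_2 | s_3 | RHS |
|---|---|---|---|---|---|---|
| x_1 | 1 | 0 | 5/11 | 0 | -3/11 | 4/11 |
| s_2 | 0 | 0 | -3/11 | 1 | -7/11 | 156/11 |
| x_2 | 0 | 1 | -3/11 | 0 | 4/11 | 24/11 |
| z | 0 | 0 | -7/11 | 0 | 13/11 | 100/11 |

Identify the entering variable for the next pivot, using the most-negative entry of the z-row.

s_1

Negative z-row entries: s_1: -7/11.
The most negative is -7/11 in column s_1, so s_1 enters.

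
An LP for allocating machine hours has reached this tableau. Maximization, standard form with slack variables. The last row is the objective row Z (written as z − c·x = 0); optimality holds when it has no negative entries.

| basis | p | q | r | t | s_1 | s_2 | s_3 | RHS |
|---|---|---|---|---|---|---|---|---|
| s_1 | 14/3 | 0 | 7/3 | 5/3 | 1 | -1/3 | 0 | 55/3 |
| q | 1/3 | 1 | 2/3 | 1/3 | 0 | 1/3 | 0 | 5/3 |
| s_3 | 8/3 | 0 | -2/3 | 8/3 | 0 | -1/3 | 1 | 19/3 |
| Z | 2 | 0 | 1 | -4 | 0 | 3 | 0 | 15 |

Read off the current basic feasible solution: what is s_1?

s_1 is basic (row 1); its value is the RHS of that row, 55/3.

55/3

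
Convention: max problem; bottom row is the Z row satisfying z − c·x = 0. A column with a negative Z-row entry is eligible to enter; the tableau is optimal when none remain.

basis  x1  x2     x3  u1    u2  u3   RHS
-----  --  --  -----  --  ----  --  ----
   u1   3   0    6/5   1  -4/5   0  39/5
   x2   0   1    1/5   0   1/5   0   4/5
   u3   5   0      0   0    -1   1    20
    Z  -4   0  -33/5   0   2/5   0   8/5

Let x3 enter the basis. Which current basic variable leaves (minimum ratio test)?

Column x3 entries and ratios — u1: (39/5)/(6/5) = 13/2; x2: (4/5)/(1/5) = 4; u3: 0 ≤ 0, skip.
Smallest ratio is 4 in the row of x2, so x2 leaves.

x2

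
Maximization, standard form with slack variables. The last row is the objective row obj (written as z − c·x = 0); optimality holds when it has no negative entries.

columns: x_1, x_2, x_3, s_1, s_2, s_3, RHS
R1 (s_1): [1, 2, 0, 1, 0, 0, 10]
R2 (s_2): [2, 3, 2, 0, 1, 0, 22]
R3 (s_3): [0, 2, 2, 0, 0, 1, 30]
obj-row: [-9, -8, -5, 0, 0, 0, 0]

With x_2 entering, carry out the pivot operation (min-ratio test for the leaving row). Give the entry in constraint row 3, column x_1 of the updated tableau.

Ratio test on column x_2 — row 1: 10/2 = 5; row 2: 22/3 = 22/3; row 3: 30/2 = 15. Minimum is 5 at row 1 (s_1 leaves); pivot element 2.
Divide row 1 by 2; eliminate column x_2 from the other rows.
Row 3 update in column x_1: 0 − 2·(1/2) = -1.

-1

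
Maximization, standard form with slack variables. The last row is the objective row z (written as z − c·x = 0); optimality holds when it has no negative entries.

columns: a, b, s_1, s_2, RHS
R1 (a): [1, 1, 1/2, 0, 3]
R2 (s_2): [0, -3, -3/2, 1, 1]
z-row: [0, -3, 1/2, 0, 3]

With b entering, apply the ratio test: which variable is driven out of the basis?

Column b entries and ratios — a: 3/1 = 3; s_2: -3 ≤ 0, skip.
Smallest ratio is 3 in the row of a, so a leaves.

a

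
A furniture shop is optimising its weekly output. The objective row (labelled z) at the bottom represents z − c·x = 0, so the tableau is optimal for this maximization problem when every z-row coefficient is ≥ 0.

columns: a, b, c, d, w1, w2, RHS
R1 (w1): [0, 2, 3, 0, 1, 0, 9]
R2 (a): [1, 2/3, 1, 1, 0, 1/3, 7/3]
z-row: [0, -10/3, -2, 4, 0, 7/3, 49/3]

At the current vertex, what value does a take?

7/3

a is basic (row 2); its value is the RHS of that row, 7/3.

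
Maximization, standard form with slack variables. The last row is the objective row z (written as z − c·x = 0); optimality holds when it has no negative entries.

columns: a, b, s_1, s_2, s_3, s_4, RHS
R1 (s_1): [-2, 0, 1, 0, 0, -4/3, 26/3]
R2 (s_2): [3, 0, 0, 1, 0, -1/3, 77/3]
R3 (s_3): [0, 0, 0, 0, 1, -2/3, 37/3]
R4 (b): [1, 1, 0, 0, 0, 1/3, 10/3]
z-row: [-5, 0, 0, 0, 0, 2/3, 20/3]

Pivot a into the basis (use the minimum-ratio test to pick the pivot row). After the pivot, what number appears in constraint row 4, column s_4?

1/3

Ratio test on column a — row 1: entry -2 ≤ 0; row 2: (77/3)/3 = 77/9; row 3: entry 0 ≤ 0; row 4: (10/3)/1 = 10/3. Minimum is 10/3 at row 4 (b leaves); pivot element 1.
Divide row 4 by 1; eliminate column a from the other rows.
In the new row 4, the s_4 entry is the old entry divided by the pivot: (1/3)/1 = 1/3.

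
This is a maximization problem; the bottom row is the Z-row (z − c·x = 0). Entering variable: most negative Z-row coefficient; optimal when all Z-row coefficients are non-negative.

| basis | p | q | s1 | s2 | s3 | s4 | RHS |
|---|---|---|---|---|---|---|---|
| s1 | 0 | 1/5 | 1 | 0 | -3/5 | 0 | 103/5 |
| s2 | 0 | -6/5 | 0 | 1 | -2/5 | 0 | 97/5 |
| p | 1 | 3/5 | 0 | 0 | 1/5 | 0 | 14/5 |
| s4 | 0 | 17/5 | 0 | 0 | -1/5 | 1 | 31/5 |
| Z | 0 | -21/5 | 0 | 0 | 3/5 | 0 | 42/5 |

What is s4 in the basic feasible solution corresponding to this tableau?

s4 is basic (row 4); its value is the RHS of that row, 31/5.

31/5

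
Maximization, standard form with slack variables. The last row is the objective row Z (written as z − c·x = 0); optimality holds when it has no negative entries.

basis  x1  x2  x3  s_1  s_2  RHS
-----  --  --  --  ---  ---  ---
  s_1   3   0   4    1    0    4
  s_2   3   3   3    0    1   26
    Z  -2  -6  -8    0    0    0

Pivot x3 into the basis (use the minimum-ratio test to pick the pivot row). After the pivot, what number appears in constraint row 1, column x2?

Ratio test on column x3 — row 1: 4/4 = 1; row 2: 26/3 = 26/3. Minimum is 1 at row 1 (s_1 leaves); pivot element 4.
Divide row 1 by 4; eliminate column x3 from the other rows.
In the new row 1, the x2 entry is the old entry divided by the pivot: 0/4 = 0.

0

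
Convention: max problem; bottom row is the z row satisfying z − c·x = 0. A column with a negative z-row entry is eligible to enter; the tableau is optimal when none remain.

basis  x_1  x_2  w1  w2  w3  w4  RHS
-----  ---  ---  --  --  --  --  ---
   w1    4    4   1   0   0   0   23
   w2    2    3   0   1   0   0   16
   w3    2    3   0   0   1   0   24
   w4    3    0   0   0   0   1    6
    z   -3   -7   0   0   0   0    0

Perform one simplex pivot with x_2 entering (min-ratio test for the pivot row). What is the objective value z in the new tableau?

Ratio test on column x_2 — row 1: 23/4 = 23/4; row 2: 16/3 = 16/3; row 3: 24/3 = 8; row 4: entry 0 ≤ 0. Minimum is 16/3 at row 2 (w2 leaves); pivot element 3.
Pivot on row 2; the z-row RHS becomes 0 − (-7)·(16/3) = 112/3.

112/3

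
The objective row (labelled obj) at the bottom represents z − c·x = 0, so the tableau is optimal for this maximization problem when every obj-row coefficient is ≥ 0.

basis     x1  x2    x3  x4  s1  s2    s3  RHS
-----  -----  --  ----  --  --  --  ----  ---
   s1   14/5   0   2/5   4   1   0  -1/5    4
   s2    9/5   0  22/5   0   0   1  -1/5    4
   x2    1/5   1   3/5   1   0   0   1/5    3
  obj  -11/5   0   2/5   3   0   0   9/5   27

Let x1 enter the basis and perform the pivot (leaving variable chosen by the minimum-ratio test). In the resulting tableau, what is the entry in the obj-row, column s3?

23/14

Ratio test on column x1 — row 1: 4/(14/5) = 10/7; row 2: 4/(9/5) = 20/9; row 3: 3/(1/5) = 15. Minimum is 10/7 at row 1 (s1 leaves); pivot element 14/5.
Divide row 1 by 14/5; eliminate column x1 from the other rows.
obj-row update in column s3: 9/5 − (-11/5)·(-1/14) = 23/14.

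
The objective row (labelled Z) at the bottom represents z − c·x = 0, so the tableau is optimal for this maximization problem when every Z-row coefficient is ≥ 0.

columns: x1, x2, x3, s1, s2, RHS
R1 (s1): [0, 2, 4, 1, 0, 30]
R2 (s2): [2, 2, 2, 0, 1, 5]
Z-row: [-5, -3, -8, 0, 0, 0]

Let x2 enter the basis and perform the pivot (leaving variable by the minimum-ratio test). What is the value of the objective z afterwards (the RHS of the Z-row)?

Ratio test on column x2 — row 1: 30/2 = 15; row 2: 5/2 = 5/2. Minimum is 5/2 at row 2 (s2 leaves); pivot element 2.
Pivot on row 2; the Z-row RHS becomes 0 − (-3)·(5/2) = 15/2.

15/2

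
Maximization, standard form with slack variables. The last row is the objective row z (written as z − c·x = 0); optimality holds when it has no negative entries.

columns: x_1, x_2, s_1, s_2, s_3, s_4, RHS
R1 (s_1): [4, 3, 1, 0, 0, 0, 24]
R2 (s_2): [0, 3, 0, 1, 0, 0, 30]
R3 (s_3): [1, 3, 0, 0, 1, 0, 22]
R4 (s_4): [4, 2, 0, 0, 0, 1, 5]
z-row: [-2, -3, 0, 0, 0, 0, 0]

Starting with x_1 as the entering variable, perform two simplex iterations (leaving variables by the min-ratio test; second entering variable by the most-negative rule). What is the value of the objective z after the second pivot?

Ratio test on column x_1 — row 1: 24/4 = 6; row 2: entry 0 ≤ 0; row 3: 22/1 = 22; row 4: 5/4 = 5/4. Minimum is 5/4 at row 4 (s_4 leaves); pivot element 4.
Pivot on row 4; the z-row RHS becomes 0 − (-2)·(5/4) = 5/2.
Next entering variable (most negative z-row entry -2): x_2.
Ratio test on column x_2 — row 1: 19/1 = 19; row 2: 30/3 = 10; row 3: (83/4)/(5/2) = 83/10; row 4: (5/4)/(1/2) = 5/2. Minimum is 5/2 at row 4 (x_1 leaves); pivot element 1/2.
After the second pivot the z-row RHS is 5/2 − (-2)·(5/2) = 15/2.

15/2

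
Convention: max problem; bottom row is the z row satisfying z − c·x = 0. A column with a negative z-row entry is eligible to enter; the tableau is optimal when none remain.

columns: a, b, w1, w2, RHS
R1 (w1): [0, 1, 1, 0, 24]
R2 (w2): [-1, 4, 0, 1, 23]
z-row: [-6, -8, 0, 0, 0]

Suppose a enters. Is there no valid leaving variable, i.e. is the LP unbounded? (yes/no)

yes

Every constraint-row entry in column a is ≤ 0, so increasing a is unbounded.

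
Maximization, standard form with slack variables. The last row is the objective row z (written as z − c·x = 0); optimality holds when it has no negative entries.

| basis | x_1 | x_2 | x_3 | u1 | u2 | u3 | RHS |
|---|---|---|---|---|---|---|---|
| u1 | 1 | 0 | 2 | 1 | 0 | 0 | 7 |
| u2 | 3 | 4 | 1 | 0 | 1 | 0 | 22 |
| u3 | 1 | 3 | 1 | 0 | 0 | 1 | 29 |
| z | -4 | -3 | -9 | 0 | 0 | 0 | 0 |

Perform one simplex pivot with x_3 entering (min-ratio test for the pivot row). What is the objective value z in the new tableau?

63/2

Ratio test on column x_3 — row 1: 7/2 = 7/2; row 2: 22/1 = 22; row 3: 29/1 = 29. Minimum is 7/2 at row 1 (u1 leaves); pivot element 2.
Pivot on row 1; the z-row RHS becomes 0 − (-9)·(7/2) = 63/2.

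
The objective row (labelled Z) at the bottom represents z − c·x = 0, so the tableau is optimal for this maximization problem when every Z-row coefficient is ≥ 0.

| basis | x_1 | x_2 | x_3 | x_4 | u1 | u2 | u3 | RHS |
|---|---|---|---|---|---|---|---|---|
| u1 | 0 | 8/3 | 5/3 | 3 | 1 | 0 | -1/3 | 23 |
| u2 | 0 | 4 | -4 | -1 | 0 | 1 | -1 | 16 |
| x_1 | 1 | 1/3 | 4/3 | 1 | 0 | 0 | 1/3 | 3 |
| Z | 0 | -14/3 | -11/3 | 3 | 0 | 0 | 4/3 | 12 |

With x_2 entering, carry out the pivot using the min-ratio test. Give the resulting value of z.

92/3

Ratio test on column x_2 — row 1: 23/(8/3) = 69/8; row 2: 16/4 = 4; row 3: 3/(1/3) = 9. Minimum is 4 at row 2 (u2 leaves); pivot element 4.
Pivot on row 2; the Z-row RHS becomes 12 − (-14/3)·4 = 92/3.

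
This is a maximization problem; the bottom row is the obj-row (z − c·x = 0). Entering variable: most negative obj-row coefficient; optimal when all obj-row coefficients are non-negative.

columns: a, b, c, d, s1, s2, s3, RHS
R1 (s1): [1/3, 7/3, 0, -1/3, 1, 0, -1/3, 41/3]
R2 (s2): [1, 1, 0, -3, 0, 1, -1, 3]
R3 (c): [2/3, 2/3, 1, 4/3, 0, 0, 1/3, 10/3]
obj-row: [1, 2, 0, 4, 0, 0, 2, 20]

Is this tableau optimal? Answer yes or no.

Every obj-row coefficient is ≥ 0, so the tableau is optimal.

yes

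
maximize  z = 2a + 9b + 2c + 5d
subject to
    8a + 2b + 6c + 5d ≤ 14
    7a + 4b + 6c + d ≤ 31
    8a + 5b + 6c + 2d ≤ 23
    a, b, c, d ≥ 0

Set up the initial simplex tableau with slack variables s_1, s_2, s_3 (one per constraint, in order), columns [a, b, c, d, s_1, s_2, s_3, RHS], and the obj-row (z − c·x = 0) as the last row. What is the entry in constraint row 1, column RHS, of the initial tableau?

The RHS of constraint 1 is b_1 = 14.

14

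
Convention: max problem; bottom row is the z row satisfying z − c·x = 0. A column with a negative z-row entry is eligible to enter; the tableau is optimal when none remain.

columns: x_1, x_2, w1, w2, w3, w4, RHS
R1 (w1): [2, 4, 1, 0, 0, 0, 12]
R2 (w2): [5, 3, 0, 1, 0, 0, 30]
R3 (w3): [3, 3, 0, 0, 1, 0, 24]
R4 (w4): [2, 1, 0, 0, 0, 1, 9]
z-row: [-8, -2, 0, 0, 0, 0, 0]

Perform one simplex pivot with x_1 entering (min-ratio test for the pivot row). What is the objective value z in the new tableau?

Ratio test on column x_1 — row 1: 12/2 = 6; row 2: 30/5 = 6; row 3: 24/3 = 8; row 4: 9/2 = 9/2. Minimum is 9/2 at row 4 (w4 leaves); pivot element 2.
Pivot on row 4; the z-row RHS becomes 0 − (-8)·(9/2) = 36.

36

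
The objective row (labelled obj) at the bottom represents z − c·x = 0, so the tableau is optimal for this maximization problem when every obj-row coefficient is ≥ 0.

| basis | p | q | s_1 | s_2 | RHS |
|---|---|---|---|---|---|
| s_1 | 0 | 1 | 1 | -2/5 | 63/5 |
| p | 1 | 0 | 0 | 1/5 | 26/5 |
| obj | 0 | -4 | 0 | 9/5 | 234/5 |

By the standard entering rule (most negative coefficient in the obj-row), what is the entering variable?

Negative obj-row entries: q: -4.
The most negative is -4 in column q, so q enters.

q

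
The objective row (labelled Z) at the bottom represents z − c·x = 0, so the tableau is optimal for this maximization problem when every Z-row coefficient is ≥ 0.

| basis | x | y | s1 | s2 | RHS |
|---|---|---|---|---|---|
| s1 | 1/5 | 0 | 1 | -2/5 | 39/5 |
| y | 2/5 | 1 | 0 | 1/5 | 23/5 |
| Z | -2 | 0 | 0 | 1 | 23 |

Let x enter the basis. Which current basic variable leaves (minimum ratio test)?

Column x entries and ratios — s1: (39/5)/(1/5) = 39; y: (23/5)/(2/5) = 23/2.
Smallest ratio is 23/2 in the row of y, so y leaves.

y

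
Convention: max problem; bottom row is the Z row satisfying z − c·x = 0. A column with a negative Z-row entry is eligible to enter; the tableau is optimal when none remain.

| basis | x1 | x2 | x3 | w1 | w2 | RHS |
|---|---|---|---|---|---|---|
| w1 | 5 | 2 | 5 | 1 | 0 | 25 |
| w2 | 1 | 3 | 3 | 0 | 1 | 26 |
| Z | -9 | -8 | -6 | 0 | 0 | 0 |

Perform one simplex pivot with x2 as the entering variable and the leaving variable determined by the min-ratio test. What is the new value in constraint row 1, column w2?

-2/3

Ratio test on column x2 — row 1: 25/2 = 25/2; row 2: 26/3 = 26/3. Minimum is 26/3 at row 2 (w2 leaves); pivot element 3.
Divide row 2 by 3; eliminate column x2 from the other rows.
Row 1 update in column w2: 0 − 2·(1/3) = -2/3.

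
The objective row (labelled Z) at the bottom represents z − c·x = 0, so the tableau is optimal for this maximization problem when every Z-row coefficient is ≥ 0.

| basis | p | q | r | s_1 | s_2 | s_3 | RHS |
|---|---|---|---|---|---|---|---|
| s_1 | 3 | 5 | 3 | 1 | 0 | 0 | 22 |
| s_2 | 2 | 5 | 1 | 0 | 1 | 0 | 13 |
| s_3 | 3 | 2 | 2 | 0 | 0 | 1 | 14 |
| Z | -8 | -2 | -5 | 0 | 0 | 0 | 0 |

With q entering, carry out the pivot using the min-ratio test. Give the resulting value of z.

26/5

Ratio test on column q — row 1: 22/5 = 22/5; row 2: 13/5 = 13/5; row 3: 14/2 = 7. Minimum is 13/5 at row 2 (s_2 leaves); pivot element 5.
Pivot on row 2; the Z-row RHS becomes 0 − (-2)·(13/5) = 26/5.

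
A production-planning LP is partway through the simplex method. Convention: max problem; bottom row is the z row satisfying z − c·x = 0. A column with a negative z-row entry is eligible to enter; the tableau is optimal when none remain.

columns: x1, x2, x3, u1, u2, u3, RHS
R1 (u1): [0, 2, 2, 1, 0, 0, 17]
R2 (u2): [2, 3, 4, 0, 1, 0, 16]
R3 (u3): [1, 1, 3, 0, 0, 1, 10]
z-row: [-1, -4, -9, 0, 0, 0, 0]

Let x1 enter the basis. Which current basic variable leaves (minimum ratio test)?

u2

Column x1 entries and ratios — u1: 0 ≤ 0, skip; u2: 16/2 = 8; u3: 10/1 = 10.
Smallest ratio is 8 in the row of u2, so u2 leaves.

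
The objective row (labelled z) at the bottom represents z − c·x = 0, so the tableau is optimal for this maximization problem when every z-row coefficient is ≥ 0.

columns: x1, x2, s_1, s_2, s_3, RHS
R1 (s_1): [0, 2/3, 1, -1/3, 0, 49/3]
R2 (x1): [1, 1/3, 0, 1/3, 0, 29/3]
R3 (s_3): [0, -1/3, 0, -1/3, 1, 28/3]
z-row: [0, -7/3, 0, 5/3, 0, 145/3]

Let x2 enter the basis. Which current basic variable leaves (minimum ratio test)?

Column x2 entries and ratios — s_1: (49/3)/(2/3) = 49/2; x1: (29/3)/(1/3) = 29; s_3: -1/3 ≤ 0, skip.
Smallest ratio is 49/2 in the row of s_1, so s_1 leaves.

s_1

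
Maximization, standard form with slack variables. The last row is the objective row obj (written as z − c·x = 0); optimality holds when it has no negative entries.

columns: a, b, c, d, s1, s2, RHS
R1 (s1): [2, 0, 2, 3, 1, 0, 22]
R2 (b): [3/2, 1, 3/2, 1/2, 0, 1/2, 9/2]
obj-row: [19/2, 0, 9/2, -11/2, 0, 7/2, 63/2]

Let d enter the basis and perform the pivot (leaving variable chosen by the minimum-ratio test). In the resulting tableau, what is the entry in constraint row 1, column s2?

0

Ratio test on column d — row 1: 22/3 = 22/3; row 2: (9/2)/(1/2) = 9. Minimum is 22/3 at row 1 (s1 leaves); pivot element 3.
Divide row 1 by 3; eliminate column d from the other rows.
In the new row 1, the s2 entry is the old entry divided by the pivot: 0/3 = 0.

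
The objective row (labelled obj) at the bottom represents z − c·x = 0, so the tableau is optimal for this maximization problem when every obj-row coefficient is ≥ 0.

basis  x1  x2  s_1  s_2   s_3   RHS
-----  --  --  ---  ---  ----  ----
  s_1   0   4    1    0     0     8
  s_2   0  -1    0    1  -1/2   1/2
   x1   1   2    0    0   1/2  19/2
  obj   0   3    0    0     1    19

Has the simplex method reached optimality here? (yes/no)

Every obj-row coefficient is ≥ 0, so the tableau is optimal.

yes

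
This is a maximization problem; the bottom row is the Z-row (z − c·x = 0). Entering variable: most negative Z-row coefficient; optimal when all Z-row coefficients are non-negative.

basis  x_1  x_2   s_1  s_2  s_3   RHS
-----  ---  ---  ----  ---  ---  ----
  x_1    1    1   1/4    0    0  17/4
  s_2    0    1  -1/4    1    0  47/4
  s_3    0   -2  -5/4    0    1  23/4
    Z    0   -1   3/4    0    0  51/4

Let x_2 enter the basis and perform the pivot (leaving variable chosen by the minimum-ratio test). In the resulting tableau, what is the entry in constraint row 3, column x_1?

Ratio test on column x_2 — row 1: (17/4)/1 = 17/4; row 2: (47/4)/1 = 47/4; row 3: entry -2 ≤ 0. Minimum is 17/4 at row 1 (x_1 leaves); pivot element 1.
Divide row 1 by 1; eliminate column x_2 from the other rows.
Row 3 update in column x_1: 0 − (-2)·1 = 2.

2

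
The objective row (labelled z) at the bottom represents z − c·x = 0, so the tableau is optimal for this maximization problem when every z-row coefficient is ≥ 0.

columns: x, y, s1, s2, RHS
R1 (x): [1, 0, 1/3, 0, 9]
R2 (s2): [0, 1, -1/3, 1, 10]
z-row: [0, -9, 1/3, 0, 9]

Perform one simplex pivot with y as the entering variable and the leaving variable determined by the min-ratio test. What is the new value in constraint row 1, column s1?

1/3

Ratio test on column y — row 1: entry 0 ≤ 0; row 2: 10/1 = 10. Minimum is 10 at row 2 (s2 leaves); pivot element 1.
Divide row 2 by 1; eliminate column y from the other rows.
Row 1 update in column s1: 1/3 − 0·(-1/3) = 1/3.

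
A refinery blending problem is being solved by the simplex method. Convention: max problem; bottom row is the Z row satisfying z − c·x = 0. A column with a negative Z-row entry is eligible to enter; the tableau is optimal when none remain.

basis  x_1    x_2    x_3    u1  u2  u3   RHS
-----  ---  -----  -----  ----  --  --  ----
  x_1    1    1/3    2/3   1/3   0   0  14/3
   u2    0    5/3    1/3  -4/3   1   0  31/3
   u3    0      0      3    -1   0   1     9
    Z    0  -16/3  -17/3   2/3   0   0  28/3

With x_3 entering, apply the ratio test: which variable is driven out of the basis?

Column x_3 entries and ratios — x_1: (14/3)/(2/3) = 7; u2: (31/3)/(1/3) = 31; u3: 9/3 = 3.
Smallest ratio is 3 in the row of u3, so u3 leaves.

u3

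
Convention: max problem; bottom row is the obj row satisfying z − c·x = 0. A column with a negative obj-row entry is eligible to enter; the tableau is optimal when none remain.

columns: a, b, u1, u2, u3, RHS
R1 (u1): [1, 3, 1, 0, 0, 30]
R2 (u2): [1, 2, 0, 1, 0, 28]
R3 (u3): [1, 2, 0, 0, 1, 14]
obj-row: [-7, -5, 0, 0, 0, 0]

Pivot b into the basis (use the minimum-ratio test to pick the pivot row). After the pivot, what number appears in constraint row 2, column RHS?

14

Ratio test on column b — row 1: 30/3 = 10; row 2: 28/2 = 14; row 3: 14/2 = 7. Minimum is 7 at row 3 (u3 leaves); pivot element 2.
Divide row 3 by 2; eliminate column b from the other rows.
Row 2 update in column RHS: 28 − 2·7 = 14.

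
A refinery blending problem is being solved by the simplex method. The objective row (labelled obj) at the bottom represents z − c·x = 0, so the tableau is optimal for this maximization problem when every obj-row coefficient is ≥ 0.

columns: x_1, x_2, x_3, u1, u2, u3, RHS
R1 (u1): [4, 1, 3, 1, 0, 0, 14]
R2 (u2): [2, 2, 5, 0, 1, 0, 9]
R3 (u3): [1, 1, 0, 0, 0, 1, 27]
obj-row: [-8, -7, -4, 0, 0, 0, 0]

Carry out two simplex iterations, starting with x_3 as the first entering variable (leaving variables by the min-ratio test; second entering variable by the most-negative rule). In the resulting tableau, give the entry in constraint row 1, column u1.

5/14

Ratio test on column x_3 — row 1: 14/3 = 14/3; row 2: 9/5 = 9/5; row 3: entry 0 ≤ 0. Minimum is 9/5 at row 2 (u2 leaves); pivot element 5.
Divide row 2 by 5; eliminate column x_3 from the other rows.
Second iteration: most negative obj-row entry is -32/5 in column x_1, so x_1 enters.
Ratio test on column x_1 — row 1: (43/5)/(14/5) = 43/14; row 2: (9/5)/(2/5) = 9/2; row 3: 27/1 = 27. Minimum is 43/14 at row 1 (u1 leaves); pivot element 14/5.
Divide row 1 by 14/5; eliminate column x_1 from the other rows.
After both pivots, the entry at constraint row 1, column u1 is 5/14.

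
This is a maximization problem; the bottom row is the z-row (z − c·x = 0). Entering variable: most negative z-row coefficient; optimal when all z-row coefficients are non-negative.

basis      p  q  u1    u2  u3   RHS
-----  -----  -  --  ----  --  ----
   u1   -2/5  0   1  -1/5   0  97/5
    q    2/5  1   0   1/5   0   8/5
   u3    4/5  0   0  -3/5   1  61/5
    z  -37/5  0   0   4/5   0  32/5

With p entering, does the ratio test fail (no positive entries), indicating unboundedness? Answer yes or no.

no

Column p has positive entries in row(s) 2, 3, so the ratio test bounds it — not unbounded.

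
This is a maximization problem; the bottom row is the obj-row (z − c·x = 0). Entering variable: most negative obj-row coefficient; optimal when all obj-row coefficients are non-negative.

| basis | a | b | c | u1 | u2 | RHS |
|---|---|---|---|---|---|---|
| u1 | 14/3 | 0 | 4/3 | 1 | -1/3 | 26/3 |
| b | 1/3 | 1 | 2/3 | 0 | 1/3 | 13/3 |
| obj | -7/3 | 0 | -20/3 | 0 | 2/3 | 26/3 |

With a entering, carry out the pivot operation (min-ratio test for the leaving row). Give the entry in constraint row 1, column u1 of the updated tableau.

3/14

Ratio test on column a — row 1: (26/3)/(14/3) = 13/7; row 2: (13/3)/(1/3) = 13. Minimum is 13/7 at row 1 (u1 leaves); pivot element 14/3.
Divide row 1 by 14/3; eliminate column a from the other rows.
In the new row 1, the u1 entry is the old entry divided by the pivot: 1/(14/3) = 3/14.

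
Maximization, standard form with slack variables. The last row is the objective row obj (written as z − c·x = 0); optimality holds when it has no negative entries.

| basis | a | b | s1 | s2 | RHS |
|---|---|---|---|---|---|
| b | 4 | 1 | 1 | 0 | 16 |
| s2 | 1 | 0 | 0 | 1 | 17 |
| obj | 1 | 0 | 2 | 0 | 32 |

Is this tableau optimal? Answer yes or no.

Every obj-row coefficient is ≥ 0, so the tableau is optimal.

yes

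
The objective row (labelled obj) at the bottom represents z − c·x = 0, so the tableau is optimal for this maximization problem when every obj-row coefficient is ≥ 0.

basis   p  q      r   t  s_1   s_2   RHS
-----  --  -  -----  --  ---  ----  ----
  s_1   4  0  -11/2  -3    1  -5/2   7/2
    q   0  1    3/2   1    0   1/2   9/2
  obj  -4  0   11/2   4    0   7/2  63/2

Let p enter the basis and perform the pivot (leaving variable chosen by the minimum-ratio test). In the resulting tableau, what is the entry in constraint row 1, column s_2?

Ratio test on column p — row 1: (7/2)/4 = 7/8; row 2: entry 0 ≤ 0. Minimum is 7/8 at row 1 (s_1 leaves); pivot element 4.
Divide row 1 by 4; eliminate column p from the other rows.
In the new row 1, the s_2 entry is the old entry divided by the pivot: (-5/2)/4 = -5/8.

-5/8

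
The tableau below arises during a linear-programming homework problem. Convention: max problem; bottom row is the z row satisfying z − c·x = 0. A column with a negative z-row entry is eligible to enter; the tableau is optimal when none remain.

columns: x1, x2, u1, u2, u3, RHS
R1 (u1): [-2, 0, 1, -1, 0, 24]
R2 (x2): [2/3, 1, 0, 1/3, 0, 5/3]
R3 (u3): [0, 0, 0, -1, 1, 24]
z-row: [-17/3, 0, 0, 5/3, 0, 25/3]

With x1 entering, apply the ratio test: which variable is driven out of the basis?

x2

Column x1 entries and ratios — u1: -2 ≤ 0, skip; x2: (5/3)/(2/3) = 5/2; u3: 0 ≤ 0, skip.
Smallest ratio is 5/2 in the row of x2, so x2 leaves.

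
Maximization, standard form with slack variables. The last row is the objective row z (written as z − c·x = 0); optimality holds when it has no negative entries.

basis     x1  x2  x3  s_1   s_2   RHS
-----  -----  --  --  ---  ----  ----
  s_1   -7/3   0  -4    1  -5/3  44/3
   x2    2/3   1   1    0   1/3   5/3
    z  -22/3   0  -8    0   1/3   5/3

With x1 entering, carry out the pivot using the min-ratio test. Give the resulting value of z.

Ratio test on column x1 — row 1: entry -7/3 ≤ 0; row 2: (5/3)/(2/3) = 5/2. Minimum is 5/2 at row 2 (x2 leaves); pivot element 2/3.
Pivot on row 2; the z-row RHS becomes 5/3 − (-22/3)·(5/2) = 20.

20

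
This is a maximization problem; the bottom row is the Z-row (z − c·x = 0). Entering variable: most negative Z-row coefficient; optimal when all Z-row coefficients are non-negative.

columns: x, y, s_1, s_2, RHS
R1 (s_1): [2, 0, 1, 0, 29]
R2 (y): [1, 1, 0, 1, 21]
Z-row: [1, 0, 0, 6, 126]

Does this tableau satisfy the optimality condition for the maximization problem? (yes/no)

Every Z-row coefficient is ≥ 0, so the tableau is optimal.

yes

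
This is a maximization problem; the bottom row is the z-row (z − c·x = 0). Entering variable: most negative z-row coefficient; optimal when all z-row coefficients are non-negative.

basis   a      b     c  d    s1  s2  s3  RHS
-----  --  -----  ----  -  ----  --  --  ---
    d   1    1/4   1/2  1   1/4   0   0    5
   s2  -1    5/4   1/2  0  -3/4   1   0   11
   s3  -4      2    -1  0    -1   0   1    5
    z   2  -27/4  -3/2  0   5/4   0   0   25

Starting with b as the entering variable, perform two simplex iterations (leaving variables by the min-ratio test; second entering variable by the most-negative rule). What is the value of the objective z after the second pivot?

905/12

Ratio test on column b — row 1: 5/(1/4) = 20; row 2: 11/(5/4) = 44/5; row 3: 5/2 = 5/2. Minimum is 5/2 at row 3 (s3 leaves); pivot element 2.
Pivot on row 3; the z-row RHS becomes 25 − (-27/4)·(5/2) = 335/8.
Next entering variable (most negative z-row entry -23/2): a.
Ratio test on column a — row 1: (35/8)/(3/2) = 35/12; row 2: (63/8)/(3/2) = 21/4; row 3: entry -2 ≤ 0. Minimum is 35/12 at row 1 (d leaves); pivot element 3/2.
After the second pivot the z-row RHS is 335/8 − (-23/2)·(35/12) = 905/12.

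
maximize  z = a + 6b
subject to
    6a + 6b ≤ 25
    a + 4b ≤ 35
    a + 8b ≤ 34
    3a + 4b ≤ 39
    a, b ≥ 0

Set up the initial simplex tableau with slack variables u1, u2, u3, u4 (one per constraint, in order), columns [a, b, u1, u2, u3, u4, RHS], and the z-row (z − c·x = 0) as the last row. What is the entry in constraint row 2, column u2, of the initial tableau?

1

Slack u2 belongs to constraint 2; its column is the unit vector e_2, so the entry in row 2 is 1.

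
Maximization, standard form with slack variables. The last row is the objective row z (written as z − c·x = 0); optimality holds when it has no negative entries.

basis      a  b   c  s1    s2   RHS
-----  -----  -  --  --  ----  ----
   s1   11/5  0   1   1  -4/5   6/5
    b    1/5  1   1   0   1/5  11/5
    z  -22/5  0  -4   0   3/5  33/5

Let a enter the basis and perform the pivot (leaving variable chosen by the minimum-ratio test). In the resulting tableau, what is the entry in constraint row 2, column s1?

-1/11

Ratio test on column a — row 1: (6/5)/(11/5) = 6/11; row 2: (11/5)/(1/5) = 11. Minimum is 6/11 at row 1 (s1 leaves); pivot element 11/5.
Divide row 1 by 11/5; eliminate column a from the other rows.
Row 2 update in column s1: 0 − (1/5)·(5/11) = -1/11.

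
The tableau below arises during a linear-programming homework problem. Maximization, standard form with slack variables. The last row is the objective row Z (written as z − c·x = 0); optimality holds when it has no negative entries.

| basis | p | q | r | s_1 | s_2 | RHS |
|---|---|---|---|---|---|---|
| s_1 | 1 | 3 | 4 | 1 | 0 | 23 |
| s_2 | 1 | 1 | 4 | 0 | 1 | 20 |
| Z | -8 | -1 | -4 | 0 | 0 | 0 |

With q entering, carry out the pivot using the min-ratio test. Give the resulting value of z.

Ratio test on column q — row 1: 23/3 = 23/3; row 2: 20/1 = 20. Minimum is 23/3 at row 1 (s_1 leaves); pivot element 3.
Pivot on row 1; the Z-row RHS becomes 0 − (-1)·(23/3) = 23/3.

23/3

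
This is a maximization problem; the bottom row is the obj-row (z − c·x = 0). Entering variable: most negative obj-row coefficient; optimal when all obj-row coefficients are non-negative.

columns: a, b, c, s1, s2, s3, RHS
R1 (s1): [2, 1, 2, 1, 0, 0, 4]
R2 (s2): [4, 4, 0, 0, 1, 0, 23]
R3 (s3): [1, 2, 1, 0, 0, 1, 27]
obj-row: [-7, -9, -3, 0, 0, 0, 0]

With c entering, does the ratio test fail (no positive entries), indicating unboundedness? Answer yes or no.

Column c has positive entries in row(s) 1, 3, so the ratio test bounds it — not unbounded.

no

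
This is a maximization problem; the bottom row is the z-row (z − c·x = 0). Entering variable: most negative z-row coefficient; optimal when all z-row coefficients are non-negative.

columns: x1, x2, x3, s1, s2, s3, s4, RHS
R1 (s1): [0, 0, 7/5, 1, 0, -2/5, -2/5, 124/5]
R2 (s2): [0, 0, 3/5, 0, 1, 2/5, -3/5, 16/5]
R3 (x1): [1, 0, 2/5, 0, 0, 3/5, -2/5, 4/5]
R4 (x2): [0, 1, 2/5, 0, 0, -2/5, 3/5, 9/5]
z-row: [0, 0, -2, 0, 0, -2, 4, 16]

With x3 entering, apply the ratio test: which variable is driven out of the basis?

Column x3 entries and ratios — s1: (124/5)/(7/5) = 124/7; s2: (16/5)/(3/5) = 16/3; x1: (4/5)/(2/5) = 2; x2: (9/5)/(2/5) = 9/2.
Smallest ratio is 2 in the row of x1, so x1 leaves.

x1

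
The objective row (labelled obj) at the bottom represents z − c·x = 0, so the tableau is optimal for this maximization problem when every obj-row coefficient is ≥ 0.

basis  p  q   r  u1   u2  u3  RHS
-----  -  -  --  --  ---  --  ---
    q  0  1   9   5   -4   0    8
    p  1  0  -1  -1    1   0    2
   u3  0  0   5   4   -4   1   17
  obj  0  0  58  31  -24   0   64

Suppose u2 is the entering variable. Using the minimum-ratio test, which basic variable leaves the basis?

Column u2 entries and ratios — q: -4 ≤ 0, skip; p: 2/1 = 2; u3: -4 ≤ 0, skip.
Smallest ratio is 2 in the row of p, so p leaves.

p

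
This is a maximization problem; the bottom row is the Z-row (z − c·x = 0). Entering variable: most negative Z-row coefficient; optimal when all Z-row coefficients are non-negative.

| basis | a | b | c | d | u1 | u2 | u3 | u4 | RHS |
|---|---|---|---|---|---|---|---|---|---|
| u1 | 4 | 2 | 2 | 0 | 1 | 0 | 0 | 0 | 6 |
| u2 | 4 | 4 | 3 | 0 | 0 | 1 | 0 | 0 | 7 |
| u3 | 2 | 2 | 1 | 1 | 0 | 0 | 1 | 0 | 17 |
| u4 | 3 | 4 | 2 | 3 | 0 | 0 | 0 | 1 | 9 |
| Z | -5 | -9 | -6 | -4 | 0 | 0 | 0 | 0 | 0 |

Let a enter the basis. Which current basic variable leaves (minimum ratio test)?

u1

Column a entries and ratios — u1: 6/4 = 3/2; u2: 7/4 = 7/4; u3: 17/2 = 17/2; u4: 9/3 = 3.
Smallest ratio is 3/2 in the row of u1, so u1 leaves.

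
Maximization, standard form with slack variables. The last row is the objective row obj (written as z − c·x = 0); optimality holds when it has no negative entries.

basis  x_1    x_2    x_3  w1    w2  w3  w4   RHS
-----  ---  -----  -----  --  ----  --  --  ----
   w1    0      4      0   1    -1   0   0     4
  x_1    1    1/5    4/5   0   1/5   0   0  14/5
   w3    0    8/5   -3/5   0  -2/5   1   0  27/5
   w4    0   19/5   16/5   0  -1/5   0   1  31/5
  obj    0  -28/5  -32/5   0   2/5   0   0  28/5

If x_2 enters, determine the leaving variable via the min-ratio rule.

w1

Column x_2 entries and ratios — w1: 4/4 = 1; x_1: (14/5)/(1/5) = 14; w3: (27/5)/(8/5) = 27/8; w4: (31/5)/(19/5) = 31/19.
Smallest ratio is 1 in the row of w1, so w1 leaves.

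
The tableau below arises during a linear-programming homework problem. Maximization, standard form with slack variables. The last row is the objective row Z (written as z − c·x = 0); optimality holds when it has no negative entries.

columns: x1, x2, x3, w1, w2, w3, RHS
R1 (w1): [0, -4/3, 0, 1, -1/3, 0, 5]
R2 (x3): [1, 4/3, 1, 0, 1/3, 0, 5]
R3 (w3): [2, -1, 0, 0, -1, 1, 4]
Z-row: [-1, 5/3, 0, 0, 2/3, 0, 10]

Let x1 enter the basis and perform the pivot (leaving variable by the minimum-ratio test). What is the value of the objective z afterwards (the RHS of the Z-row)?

Ratio test on column x1 — row 1: entry 0 ≤ 0; row 2: 5/1 = 5; row 3: 4/2 = 2. Minimum is 2 at row 3 (w3 leaves); pivot element 2.
Pivot on row 3; the Z-row RHS becomes 10 − (-1)·2 = 12.

12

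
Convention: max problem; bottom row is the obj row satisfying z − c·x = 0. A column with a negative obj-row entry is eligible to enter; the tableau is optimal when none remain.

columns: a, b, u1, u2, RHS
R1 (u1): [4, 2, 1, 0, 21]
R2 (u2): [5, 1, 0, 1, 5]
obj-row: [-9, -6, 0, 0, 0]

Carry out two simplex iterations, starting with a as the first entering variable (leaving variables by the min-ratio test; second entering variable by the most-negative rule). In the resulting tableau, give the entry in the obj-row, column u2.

Ratio test on column a — row 1: 21/4 = 21/4; row 2: 5/5 = 1. Minimum is 1 at row 2 (u2 leaves); pivot element 5.
Divide row 2 by 5; eliminate column a from the other rows.
Second iteration: most negative obj-row entry is -21/5 in column b, so b enters.
Ratio test on column b — row 1: 17/(6/5) = 85/6; row 2: 1/(1/5) = 5. Minimum is 5 at row 2 (a leaves); pivot element 1/5.
Divide row 2 by 1/5; eliminate column b from the other rows.
After both pivots, the entry at the obj-row, column u2 is 6.

6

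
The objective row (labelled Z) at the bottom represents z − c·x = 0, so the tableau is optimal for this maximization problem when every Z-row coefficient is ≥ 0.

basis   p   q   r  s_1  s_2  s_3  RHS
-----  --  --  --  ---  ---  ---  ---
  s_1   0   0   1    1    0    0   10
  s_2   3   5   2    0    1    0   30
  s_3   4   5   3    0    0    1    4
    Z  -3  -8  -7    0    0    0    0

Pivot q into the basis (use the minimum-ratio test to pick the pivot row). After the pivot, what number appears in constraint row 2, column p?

Ratio test on column q — row 1: entry 0 ≤ 0; row 2: 30/5 = 6; row 3: 4/5 = 4/5. Minimum is 4/5 at row 3 (s_3 leaves); pivot element 5.
Divide row 3 by 5; eliminate column q from the other rows.
Row 2 update in column p: 3 − 5·(4/5) = -1.

-1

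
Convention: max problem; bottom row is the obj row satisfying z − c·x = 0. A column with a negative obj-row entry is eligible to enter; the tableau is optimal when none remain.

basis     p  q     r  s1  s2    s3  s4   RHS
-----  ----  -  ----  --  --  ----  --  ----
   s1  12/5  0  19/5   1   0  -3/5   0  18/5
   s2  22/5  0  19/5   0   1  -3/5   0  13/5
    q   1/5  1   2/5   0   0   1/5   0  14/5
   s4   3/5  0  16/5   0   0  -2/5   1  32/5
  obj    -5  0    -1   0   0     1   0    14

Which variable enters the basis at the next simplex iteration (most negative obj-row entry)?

p

Negative obj-row entries: p: -5, r: -1.
The most negative is -5 in column p, so p enters.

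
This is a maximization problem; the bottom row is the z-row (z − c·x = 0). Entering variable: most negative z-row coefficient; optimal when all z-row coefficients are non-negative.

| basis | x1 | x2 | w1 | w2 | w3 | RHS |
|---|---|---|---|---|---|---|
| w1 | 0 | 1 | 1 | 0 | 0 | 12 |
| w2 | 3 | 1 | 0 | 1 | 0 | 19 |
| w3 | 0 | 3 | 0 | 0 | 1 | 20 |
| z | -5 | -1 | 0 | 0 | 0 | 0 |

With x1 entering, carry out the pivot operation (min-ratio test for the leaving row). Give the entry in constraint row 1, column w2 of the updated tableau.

Ratio test on column x1 — row 1: entry 0 ≤ 0; row 2: 19/3 = 19/3; row 3: entry 0 ≤ 0. Minimum is 19/3 at row 2 (w2 leaves); pivot element 3.
Divide row 2 by 3; eliminate column x1 from the other rows.
Row 1 update in column w2: 0 − 0·(1/3) = 0.

0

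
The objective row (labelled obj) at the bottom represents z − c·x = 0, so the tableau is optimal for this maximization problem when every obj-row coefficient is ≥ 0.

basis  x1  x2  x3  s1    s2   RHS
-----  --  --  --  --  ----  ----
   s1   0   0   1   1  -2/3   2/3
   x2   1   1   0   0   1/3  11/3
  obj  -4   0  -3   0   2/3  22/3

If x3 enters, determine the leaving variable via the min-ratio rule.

s1

Column x3 entries and ratios — s1: (2/3)/1 = 2/3; x2: 0 ≤ 0, skip.
Smallest ratio is 2/3 in the row of s1, so s1 leaves.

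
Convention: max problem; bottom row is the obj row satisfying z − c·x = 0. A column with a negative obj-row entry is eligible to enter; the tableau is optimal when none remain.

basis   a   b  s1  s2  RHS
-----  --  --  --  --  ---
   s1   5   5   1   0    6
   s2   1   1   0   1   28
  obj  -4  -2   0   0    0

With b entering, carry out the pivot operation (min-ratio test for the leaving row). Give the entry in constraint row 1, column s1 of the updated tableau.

1/5

Ratio test on column b — row 1: 6/5 = 6/5; row 2: 28/1 = 28. Minimum is 6/5 at row 1 (s1 leaves); pivot element 5.
Divide row 1 by 5; eliminate column b from the other rows.
In the new row 1, the s1 entry is the old entry divided by the pivot: 1/5 = 1/5.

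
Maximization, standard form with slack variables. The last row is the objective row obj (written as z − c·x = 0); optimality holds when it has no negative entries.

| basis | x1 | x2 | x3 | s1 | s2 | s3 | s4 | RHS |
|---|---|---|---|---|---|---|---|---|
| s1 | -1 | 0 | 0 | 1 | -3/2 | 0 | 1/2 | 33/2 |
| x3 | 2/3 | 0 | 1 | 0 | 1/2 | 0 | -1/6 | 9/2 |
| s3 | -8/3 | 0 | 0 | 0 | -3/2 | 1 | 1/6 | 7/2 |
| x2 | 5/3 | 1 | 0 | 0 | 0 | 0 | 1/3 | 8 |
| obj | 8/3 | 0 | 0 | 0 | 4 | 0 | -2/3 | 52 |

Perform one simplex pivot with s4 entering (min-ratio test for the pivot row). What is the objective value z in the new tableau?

Ratio test on column s4 — row 1: (33/2)/(1/2) = 33; row 2: entry -1/6 ≤ 0; row 3: (7/2)/(1/6) = 21; row 4: 8/(1/3) = 24. Minimum is 21 at row 3 (s3 leaves); pivot element 1/6.
Pivot on row 3; the obj-row RHS becomes 52 − (-2/3)·21 = 66.

66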